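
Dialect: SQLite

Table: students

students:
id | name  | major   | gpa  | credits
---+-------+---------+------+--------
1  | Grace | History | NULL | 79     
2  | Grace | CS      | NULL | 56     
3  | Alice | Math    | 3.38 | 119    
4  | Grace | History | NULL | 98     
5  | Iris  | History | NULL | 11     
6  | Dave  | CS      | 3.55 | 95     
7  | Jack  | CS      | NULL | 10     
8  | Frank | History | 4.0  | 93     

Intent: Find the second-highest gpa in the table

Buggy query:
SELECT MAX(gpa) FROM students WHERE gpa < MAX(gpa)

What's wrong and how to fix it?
Bug: MAX(gpa) on the right of the comparison is an aggregate-in-WHERE error

Fix: Compute the overall MAX in a subquery, then take MAX of rows below it

Corrected query:
SELECT MAX(gpa) FROM students WHERE gpa < (SELECT MAX(gpa) FROM students)

Result:
MAX(gpa)
--------
3.55    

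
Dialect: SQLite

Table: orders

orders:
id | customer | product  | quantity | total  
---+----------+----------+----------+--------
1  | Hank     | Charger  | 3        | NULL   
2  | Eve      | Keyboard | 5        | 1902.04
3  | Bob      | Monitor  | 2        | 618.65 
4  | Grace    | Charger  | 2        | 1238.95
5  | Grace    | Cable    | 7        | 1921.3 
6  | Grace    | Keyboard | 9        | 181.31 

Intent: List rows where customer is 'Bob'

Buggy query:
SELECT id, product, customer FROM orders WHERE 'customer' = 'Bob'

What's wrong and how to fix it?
Bug: 'customer' in single quotes is a string literal, not the column; the comparison is literal-vs-literal and never true

Fix: Remove the quotes around the column name (or use double quotes for an identifier)

Corrected query:
SELECT id, product, customer FROM orders WHERE customer = 'Bob'

Result:
id | product | customer
---+---------+---------
3  | Monitor | Bob     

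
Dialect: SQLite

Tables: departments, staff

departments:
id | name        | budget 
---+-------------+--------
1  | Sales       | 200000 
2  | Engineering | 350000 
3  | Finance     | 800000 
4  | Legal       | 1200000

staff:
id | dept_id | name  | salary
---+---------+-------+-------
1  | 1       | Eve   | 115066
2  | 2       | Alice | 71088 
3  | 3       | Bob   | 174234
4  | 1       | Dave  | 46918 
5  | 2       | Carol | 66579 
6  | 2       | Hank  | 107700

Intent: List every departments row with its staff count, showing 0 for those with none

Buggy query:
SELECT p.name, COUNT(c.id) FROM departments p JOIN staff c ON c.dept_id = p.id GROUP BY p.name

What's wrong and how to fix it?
Bug: INNER JOIN drops departments rows that have no matching staff rows

Fix: Switch to LEFT JOIN to retain unmatched parent rows

Corrected query:
SELECT p.name, COUNT(c.id) FROM departments p LEFT JOIN staff c ON c.dept_id = p.id GROUP BY p.name

Result:
name        | COUNT(c.id)
------------+------------
Engineering | 3          
Finance     | 1          
Legal       | 0          
Sales       | 2          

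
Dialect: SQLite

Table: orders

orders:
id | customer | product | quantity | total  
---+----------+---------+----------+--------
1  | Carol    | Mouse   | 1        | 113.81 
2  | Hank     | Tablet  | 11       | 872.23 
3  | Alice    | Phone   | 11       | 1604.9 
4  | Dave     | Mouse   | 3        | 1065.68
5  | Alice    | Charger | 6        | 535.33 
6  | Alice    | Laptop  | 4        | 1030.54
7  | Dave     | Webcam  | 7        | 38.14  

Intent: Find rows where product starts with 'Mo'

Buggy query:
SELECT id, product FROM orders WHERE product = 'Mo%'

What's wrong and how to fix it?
Bug: '=' compares the literal string including the % character; pattern matching needs LIKE

Fix: Use LIKE for wildcard pattern matching

Corrected query:
SELECT id, product FROM orders WHERE product LIKE 'Mo%'

Result:
id | product
---+--------
1  | Mouse  
4  | Mouse  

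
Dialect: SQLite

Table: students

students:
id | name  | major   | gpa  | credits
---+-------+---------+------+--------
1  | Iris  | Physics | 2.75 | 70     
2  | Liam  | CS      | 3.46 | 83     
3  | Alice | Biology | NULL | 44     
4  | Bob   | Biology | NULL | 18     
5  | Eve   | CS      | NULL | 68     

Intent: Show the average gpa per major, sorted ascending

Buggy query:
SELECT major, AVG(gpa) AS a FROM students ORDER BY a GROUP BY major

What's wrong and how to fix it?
Bug: ORDER BY appears before GROUP BY; SQL clause order requires GROUP BY first

Fix: Move ORDER BY to the end, after GROUP BY

Corrected query:
SELECT major, AVG(gpa) AS a FROM students GROUP BY major ORDER BY a

Result:
major   | a   
--------+-----
Biology | NULL
Physics | 2.75
CS      | 3.46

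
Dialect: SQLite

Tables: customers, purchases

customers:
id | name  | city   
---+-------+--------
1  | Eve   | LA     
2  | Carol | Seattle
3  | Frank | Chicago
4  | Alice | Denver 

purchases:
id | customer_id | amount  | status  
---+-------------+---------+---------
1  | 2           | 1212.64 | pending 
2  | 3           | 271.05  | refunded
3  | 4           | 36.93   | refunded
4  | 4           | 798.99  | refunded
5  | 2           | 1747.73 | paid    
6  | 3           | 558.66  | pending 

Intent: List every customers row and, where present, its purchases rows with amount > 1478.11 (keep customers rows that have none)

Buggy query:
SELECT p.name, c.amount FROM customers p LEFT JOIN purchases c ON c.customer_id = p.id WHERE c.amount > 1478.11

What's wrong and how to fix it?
Bug: A WHERE condition on the right-hand table after LEFT JOIN drops unmatched parents

Fix: Move the right-table condition into the ON clause so unmatched parents are kept

Corrected query:
SELECT p.name, c.amount FROM customers p LEFT JOIN purchases c ON c.customer_id = p.id AND c.amount > 1478.11

Result:
name  | amount 
------+--------
Eve   | NULL   
Carol | 1747.73
Frank | NULL   
Alice | NULL   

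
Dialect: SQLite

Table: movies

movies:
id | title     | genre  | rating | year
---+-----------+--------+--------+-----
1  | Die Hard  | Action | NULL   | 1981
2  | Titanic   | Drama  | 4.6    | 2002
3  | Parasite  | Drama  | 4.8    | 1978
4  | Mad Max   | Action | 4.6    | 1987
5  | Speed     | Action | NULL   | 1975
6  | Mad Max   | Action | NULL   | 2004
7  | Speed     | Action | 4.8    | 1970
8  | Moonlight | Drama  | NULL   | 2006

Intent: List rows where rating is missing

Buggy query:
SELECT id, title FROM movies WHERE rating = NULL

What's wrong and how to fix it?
Bug: '= NULL' is always unknown in SQL three-valued logic, so no rows match

Fix: Use IS NULL to test for NULL

Corrected query:
SELECT id, title FROM movies WHERE rating IS NULL

Result:
id | title    
---+----------
1  | Die Hard 
5  | Speed    
6  | Mad Max  
8  | Moonlight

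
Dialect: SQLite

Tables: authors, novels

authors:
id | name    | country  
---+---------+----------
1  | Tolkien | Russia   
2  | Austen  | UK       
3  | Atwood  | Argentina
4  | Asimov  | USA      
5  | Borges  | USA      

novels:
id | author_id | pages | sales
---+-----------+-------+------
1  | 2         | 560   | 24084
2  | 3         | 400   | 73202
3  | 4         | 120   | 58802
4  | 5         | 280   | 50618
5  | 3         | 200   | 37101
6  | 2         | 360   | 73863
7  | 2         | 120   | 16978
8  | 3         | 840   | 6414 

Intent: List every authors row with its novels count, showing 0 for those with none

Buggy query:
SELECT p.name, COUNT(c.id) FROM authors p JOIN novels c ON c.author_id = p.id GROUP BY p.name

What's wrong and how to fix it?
Bug: INNER JOIN drops authors rows that have no matching novels rows

Fix: Use LEFT JOIN so parents without children still appear (COUNT(c.id) gives 0)

Corrected query:
SELECT p.name, COUNT(c.id) FROM authors p LEFT JOIN novels c ON c.author_id = p.id GROUP BY p.name

Result:
name    | COUNT(c.id)
--------+------------
Asimov  | 1          
Atwood  | 3          
Austen  | 3          
Borges  | 1          
Tolkien | 0          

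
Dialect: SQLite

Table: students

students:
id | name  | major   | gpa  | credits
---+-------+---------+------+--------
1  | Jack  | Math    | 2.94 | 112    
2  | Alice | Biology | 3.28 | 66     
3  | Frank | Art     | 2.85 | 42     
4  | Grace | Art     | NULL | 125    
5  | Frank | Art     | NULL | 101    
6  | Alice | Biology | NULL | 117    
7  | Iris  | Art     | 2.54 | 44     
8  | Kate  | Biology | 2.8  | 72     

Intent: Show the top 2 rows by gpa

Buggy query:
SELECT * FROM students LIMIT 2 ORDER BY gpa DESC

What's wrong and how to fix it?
Bug: LIMIT must come after ORDER BY

Fix: Swap the clauses: ORDER BY first, then LIMIT

Corrected query:
SELECT * FROM students ORDER BY gpa DESC LIMIT 2

Result:
id | name  | major   | gpa  | credits
---+-------+---------+------+--------
2  | Alice | Biology | 3.28 | 66     
1  | Jack  | Math    | 2.94 | 112    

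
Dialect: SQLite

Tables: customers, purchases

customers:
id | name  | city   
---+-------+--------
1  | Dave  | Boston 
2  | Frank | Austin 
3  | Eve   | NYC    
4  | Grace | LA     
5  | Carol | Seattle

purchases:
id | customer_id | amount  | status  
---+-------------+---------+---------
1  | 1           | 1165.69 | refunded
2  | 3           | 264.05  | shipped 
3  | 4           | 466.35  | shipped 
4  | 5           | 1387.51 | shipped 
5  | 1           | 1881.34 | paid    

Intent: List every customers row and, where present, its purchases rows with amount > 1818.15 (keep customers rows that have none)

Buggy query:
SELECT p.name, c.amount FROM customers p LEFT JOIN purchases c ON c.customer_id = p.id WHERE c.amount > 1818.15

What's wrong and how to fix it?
Bug: Filtering c.amount in WHERE discards the NULL rows produced by LEFT JOIN, turning it into an inner join

Fix: Move the right-table condition into the ON clause so unmatched parents are kept

Corrected query:
SELECT p.name, c.amount FROM customers p LEFT JOIN purchases c ON c.customer_id = p.id AND c.amount > 1818.15

Result:
name  | amount 
------+--------
Dave  | 1881.34
Frank | NULL   
Eve   | NULL   
Grace | NULL   
Carol | NULL   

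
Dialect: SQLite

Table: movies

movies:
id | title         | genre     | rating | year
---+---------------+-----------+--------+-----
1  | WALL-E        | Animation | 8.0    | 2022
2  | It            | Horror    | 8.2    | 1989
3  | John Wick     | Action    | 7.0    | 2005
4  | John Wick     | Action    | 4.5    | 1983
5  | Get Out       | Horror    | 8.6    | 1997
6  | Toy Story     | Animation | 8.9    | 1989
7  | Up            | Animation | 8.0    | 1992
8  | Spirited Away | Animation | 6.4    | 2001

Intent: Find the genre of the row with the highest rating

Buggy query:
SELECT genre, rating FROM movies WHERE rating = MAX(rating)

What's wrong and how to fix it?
Bug: WHERE is evaluated per row; an aggregate over the whole table isn't defined there

Fix: Wrap MAX in a scalar subquery so WHERE compares against a single value

Corrected query:
SELECT genre, rating FROM movies WHERE rating = (SELECT MAX(rating) FROM movies)

Result:
genre     | rating
----------+-------
Animation | 8.9   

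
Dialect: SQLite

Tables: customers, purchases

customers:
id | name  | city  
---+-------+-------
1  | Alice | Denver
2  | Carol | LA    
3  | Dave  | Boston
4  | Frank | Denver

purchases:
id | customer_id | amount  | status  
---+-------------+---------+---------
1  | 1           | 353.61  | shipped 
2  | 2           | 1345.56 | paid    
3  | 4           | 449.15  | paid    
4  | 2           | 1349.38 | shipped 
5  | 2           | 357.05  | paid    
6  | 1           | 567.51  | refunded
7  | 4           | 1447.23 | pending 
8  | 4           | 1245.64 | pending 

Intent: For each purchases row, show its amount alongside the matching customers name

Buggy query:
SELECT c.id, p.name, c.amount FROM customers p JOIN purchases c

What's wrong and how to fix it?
Bug: JOIN with no ON clause produces a cartesian product; every purchases row pairs with every customers row

Fix: Add ON c.customer_id = p.id to the JOIN

Corrected query:
SELECT c.id, p.name, c.amount FROM customers p JOIN purchases c ON c.customer_id = p.id

Result:
id | name  | amount 
---+-------+--------
1  | Alice | 353.61 
2  | Carol | 1345.56
3  | Frank | 449.15 
4  | Carol | 1349.38
5  | Carol | 357.05 
6  | Alice | 567.51 
7  | Frank | 1447.23
8  | Frank | 1245.64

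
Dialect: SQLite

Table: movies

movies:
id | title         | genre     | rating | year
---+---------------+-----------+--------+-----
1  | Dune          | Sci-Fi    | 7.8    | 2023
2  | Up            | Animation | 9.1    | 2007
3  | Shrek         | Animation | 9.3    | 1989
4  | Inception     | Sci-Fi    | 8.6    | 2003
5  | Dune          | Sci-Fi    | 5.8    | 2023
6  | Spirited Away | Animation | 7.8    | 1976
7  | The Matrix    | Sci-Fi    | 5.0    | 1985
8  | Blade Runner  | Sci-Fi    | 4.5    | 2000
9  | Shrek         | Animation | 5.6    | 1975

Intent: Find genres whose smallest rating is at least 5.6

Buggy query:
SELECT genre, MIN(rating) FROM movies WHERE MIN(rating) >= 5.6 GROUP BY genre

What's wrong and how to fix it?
Bug: MIN() in WHERE is a misuse of aggregate

Fix: Replace WHERE with HAVING after the GROUP BY

Corrected query:
SELECT genre, MIN(rating) FROM movies GROUP BY genre HAVING MIN(rating) >= 5.6

Result:
genre     | MIN(rating)
----------+------------
Animation | 5.6        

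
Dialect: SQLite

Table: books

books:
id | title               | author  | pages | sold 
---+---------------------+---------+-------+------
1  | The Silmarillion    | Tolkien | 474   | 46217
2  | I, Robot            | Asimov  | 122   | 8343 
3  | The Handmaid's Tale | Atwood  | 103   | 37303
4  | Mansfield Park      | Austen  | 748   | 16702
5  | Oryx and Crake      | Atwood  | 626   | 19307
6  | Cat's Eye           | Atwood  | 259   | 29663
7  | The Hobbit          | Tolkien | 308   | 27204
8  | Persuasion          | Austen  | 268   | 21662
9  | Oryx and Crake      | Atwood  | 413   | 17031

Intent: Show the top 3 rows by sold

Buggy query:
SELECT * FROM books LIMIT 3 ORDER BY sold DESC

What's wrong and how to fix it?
Bug: ORDER BY cannot follow LIMIT; LIMIT is the final clause

Fix: Swap the clauses: ORDER BY first, then LIMIT

Corrected query:
SELECT * FROM books ORDER BY sold DESC LIMIT 3

Result:
id | title               | author  | pages | sold 
---+---------------------+---------+-------+------
1  | The Silmarillion    | Tolkien | 474   | 46217
3  | The Handmaid's Tale | Atwood  | 103   | 37303
6  | Cat's Eye           | Atwood  | 259   | 29663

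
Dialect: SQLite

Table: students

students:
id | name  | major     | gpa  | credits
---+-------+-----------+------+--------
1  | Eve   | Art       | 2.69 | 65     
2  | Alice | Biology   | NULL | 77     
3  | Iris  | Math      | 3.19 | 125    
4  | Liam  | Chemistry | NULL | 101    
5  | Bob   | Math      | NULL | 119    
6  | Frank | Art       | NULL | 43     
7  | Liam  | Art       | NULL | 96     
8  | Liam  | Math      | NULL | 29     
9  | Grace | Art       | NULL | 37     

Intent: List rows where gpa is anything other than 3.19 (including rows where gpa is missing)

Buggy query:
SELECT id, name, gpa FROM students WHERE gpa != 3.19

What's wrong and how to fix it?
Bug: 'gpa != 3.19' is unknown when gpa is NULL, so NULL rows are silently excluded

Fix: Add an explicit OR gpa IS NULL to include the missing-value rows

Corrected query:
SELECT id, name, gpa FROM students WHERE gpa != 3.19 OR gpa IS NULL

Result:
id | name  | gpa 
---+-------+-----
1  | Eve   | 2.69
2  | Alice | NULL
4  | Liam  | NULL
5  | Bob   | NULL
6  | Frank | NULL
7  | Liam  | NULL
8  | Liam  | NULL
9  | Grace | NULL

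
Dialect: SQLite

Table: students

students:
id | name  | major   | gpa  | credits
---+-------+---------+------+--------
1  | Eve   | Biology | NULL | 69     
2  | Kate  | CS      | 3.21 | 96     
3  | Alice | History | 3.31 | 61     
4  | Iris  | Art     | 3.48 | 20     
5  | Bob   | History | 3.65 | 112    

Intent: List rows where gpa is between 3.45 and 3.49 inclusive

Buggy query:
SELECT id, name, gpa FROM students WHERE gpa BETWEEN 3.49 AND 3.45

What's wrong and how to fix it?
Bug: The bounds are reversed; BETWEEN a AND b requires a <= b to match anything

Fix: Swap the bounds so the smaller value comes first

Corrected query:
SELECT id, name, gpa FROM students WHERE gpa BETWEEN 3.45 AND 3.49

Result:
id | name | gpa 
---+------+-----
4  | Iris | 3.48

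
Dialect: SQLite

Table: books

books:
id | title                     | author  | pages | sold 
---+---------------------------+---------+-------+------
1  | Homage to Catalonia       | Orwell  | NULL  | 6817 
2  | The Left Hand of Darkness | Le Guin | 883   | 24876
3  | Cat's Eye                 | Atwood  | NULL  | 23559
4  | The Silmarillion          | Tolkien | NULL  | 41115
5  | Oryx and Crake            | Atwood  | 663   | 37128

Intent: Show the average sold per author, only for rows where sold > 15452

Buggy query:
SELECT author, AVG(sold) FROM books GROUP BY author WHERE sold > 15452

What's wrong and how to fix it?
Bug: WHERE cannot follow GROUP BY

Fix: Move the WHERE clause before GROUP BY

Corrected query:
SELECT author, AVG(sold) FROM books WHERE sold > 15452 GROUP BY author

Result:
author  | AVG(sold)
--------+----------
Atwood  | 30343.5  
Le Guin | 24876    
Tolkien | 41115    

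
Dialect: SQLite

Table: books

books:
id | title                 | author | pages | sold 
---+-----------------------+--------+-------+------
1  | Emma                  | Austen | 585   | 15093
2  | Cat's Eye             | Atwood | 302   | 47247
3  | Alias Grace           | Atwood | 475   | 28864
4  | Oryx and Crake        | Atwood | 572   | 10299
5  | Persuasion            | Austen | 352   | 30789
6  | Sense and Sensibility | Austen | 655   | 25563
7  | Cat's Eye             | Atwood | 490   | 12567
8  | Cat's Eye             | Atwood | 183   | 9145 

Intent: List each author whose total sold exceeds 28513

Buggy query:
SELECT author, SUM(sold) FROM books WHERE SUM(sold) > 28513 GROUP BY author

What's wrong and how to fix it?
Bug: Aggregate functions cannot appear in a WHERE clause

Fix: Move the aggregate condition to a HAVING clause

Corrected query:
SELECT author, SUM(sold) FROM books GROUP BY author HAVING SUM(sold) > 28513

Result:
author | SUM(sold)
-------+----------
Atwood | 108122   
Austen | 71445    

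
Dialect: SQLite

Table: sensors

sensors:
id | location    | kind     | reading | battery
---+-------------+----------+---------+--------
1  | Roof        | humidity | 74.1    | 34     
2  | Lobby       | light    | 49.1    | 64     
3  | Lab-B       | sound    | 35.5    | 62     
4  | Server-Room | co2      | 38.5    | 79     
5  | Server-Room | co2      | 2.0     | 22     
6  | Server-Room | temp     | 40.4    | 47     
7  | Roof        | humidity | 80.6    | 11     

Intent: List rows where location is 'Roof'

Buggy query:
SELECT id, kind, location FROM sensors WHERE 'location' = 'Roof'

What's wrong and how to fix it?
Bug: 'location' in single quotes is a string literal, not the column; the comparison is literal-vs-literal and never true

Fix: Remove the quotes around the column name (or use double quotes for an identifier)

Corrected query:
SELECT id, kind, location FROM sensors WHERE location = 'Roof'

Result:
id | kind     | location
---+----------+---------
1  | humidity | Roof    
7  | humidity | Roof    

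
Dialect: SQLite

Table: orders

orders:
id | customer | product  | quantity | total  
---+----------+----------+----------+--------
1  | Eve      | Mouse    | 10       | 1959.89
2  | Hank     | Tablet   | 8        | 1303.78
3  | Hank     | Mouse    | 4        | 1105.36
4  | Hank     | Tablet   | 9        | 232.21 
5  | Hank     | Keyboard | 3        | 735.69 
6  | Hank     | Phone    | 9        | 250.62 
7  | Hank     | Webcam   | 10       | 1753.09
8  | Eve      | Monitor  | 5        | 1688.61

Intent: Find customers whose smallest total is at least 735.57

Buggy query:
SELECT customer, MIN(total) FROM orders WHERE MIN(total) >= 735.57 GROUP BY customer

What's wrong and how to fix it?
Bug: Aggregates like MIN are computed per group after WHERE runs

Fix: Use HAVING for the per-group MIN condition

Corrected query:
SELECT customer, MIN(total) FROM orders GROUP BY customer HAVING MIN(total) >= 735.57

Result:
customer | MIN(total)
---------+-----------
Eve      | 1688.61   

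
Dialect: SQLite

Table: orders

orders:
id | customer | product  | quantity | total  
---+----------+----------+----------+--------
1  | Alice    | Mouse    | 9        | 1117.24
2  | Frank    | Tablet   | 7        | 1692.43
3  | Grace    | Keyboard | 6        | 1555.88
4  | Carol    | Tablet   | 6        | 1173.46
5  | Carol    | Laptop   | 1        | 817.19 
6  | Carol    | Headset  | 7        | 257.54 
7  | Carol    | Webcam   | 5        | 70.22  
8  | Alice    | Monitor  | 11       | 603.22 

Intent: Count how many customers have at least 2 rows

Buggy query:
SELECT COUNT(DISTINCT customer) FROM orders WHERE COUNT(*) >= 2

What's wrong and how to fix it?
Bug: WHERE filters individual rows, not groups, so a group-level COUNT is invalid there

Fix: Group first with HAVING COUNT(*) >= 2, then COUNT the resulting groups

Corrected query:
SELECT COUNT(*) FROM (SELECT customer FROM orders GROUP BY customer HAVING COUNT(*) >= 2)

Result:
COUNT(*)
--------
2       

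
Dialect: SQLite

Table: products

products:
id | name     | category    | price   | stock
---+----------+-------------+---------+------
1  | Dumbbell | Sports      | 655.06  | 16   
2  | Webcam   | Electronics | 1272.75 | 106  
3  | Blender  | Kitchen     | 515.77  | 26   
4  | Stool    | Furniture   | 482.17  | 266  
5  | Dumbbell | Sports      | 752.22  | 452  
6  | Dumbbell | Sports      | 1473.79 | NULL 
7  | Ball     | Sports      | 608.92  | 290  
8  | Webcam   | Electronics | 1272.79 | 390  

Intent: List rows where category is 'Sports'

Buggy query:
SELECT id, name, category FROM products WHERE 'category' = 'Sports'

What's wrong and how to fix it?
Bug: 'category' in single quotes is a string literal, not the column; the comparison is literal-vs-literal and never true

Fix: Reference the column as category without single quotes

Corrected query:
SELECT id, name, category FROM products WHERE category = 'Sports'

Result:
id | name     | category
---+----------+---------
1  | Dumbbell | Sports  
5  | Dumbbell | Sports  
6  | Dumbbell | Sports  
7  | Ball     | Sports  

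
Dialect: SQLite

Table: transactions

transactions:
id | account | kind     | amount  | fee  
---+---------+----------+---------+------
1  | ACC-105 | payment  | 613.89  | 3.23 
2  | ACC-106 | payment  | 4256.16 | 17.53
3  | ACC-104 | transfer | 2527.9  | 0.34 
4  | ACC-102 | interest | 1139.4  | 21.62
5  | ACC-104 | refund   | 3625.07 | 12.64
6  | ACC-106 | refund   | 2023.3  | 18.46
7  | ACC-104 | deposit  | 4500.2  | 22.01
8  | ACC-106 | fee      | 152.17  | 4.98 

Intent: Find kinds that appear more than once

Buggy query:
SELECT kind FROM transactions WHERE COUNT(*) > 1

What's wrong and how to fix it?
Bug: WHERE can't reference COUNT(*); aggregates are computed after WHERE

Fix: Group first, then use HAVING for the count condition

Corrected query:
SELECT kind FROM transactions GROUP BY kind HAVING COUNT(*) > 1

Result:
kind   
-------
payment
refund 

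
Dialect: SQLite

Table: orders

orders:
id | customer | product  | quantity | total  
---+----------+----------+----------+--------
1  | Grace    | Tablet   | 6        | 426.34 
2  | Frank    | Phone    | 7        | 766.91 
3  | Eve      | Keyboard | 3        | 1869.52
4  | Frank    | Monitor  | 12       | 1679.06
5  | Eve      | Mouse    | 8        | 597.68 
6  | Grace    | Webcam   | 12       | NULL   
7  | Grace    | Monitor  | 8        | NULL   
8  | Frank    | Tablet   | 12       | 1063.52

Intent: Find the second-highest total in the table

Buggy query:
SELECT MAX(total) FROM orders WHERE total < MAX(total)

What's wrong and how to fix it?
Bug: The inner MAX is an aggregate inside WHERE, which is not allowed

Fix: Compute the overall MAX in a subquery, then take MAX of rows below it

Corrected query:
SELECT MAX(total) FROM orders WHERE total < (SELECT MAX(total) FROM orders)

Result:
MAX(total)
----------
1679.06   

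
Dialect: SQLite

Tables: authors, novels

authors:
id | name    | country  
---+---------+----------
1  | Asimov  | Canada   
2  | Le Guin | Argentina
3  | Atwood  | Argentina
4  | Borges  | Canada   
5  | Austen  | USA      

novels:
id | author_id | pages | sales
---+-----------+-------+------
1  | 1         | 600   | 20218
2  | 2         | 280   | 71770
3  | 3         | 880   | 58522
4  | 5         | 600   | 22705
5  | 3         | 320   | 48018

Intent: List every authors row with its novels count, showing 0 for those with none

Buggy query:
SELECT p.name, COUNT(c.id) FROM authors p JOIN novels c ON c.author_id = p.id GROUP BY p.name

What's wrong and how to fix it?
Bug: INNER JOIN drops authors rows that have no matching novels rows

Fix: Use LEFT JOIN so parents without children still appear (COUNT(c.id) gives 0)

Corrected query:
SELECT p.name, COUNT(c.id) FROM authors p LEFT JOIN novels c ON c.author_id = p.id GROUP BY p.name

Result:
name    | COUNT(c.id)
--------+------------
Asimov  | 1          
Atwood  | 2          
Austen  | 1          
Borges  | 0          
Le Guin | 1          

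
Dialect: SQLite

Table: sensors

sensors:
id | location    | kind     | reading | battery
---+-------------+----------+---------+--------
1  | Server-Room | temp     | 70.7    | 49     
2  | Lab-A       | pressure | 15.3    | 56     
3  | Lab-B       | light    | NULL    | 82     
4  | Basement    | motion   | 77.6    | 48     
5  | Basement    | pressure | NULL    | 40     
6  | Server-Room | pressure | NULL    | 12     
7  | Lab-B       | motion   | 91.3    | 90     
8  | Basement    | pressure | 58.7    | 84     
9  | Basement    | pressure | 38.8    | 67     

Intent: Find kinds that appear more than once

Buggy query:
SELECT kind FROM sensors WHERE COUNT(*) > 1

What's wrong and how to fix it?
Bug: COUNT(*) is an aggregate and cannot be used in WHERE

Fix: Group first, then use HAVING for the count condition

Corrected query:
SELECT kind FROM sensors GROUP BY kind HAVING COUNT(*) > 1

Result:
kind    
--------
motion  
pressure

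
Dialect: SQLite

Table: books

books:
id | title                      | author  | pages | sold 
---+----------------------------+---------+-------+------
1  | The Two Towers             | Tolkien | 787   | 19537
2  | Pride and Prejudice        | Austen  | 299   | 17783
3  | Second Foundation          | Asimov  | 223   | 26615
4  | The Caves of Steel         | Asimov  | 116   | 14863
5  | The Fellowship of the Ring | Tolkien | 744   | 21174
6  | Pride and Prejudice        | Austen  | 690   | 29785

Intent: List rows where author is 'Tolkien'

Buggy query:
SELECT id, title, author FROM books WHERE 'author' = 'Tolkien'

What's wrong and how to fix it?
Bug: 'author' in single quotes is a string literal, not the column; the comparison is literal-vs-literal and never true

Fix: Remove the quotes around the column name (or use double quotes for an identifier)

Corrected query:
SELECT id, title, author FROM books WHERE author = 'Tolkien'

Result:
id | title                      | author 
---+----------------------------+--------
1  | The Two Towers             | Tolkien
5  | The Fellowship of the Ring | Tolkien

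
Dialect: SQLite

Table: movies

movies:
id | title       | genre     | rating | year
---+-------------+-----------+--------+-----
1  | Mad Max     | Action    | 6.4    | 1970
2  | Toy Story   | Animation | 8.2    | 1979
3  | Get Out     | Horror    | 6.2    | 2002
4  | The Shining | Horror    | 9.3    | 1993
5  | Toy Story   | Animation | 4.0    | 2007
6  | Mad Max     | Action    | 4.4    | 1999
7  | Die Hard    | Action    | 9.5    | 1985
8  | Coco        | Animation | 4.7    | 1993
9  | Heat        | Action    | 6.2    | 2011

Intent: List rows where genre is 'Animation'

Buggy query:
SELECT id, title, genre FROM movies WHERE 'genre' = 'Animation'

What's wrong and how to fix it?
Bug: Single quotes denote string literals in SQL; the column name is being compared as a constant string

Fix: Remove the quotes around the column name (or use double quotes for an identifier)

Corrected query:
SELECT id, title, genre FROM movies WHERE genre = 'Animation'

Result:
id | title     | genre    
---+-----------+----------
2  | Toy Story | Animation
5  | Toy Story | Animation
8  | Coco      | Animation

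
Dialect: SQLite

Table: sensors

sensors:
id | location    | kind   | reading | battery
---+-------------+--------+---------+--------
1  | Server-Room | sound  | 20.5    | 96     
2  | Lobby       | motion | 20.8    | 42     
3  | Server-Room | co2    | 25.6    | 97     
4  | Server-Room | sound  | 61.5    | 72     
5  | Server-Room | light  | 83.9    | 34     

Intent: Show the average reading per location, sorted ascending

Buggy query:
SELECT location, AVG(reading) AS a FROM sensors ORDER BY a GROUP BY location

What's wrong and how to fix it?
Bug: ORDER BY appears before GROUP BY; SQL clause order requires GROUP BY first

Fix: Reorder: SELECT … FROM … GROUP BY … ORDER BY …

Corrected query:
SELECT location, AVG(reading) AS a FROM sensors GROUP BY location ORDER BY a

Result:
location    | a     
------------+-------
Lobby       | 20.8  
Server-Room | 47.875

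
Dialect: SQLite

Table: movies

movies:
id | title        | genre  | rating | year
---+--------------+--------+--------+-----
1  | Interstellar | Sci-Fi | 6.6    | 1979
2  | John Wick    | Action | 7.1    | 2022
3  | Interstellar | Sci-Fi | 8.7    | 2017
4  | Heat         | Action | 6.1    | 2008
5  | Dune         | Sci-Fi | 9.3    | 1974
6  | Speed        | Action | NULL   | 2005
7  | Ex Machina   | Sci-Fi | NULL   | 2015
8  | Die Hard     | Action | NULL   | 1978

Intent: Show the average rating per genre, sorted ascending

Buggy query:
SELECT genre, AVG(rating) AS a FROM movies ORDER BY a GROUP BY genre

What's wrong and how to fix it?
Bug: ORDER BY appears before GROUP BY; SQL clause order requires GROUP BY first

Fix: Move ORDER BY to the end, after GROUP BY

Corrected query:
SELECT genre, AVG(rating) AS a FROM movies GROUP BY genre ORDER BY a

Result:
genre  | a  
-------+----
Action | 6.6
Sci-Fi | 8.2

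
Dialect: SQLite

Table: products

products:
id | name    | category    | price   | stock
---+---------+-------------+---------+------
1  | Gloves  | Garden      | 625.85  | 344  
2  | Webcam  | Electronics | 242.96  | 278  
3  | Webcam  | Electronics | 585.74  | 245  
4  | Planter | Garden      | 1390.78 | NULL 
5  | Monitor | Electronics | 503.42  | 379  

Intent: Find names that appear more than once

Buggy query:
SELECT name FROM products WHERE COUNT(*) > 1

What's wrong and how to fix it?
Bug: WHERE can't reference COUNT(*); aggregates are computed after WHERE

Fix: GROUP BY name, then filter groups with HAVING COUNT(*) > 1

Corrected query:
SELECT name FROM products GROUP BY name HAVING COUNT(*) > 1

Result:
name  
------
Webcam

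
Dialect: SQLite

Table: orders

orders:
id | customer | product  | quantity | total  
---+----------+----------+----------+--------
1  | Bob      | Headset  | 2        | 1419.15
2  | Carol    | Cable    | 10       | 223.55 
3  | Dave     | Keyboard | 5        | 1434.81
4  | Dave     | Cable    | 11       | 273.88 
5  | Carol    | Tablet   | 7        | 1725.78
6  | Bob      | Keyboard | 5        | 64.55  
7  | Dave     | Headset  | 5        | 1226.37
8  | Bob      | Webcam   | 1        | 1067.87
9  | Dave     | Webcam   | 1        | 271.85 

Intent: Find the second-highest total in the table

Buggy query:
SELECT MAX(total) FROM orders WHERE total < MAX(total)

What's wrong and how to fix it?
Bug: MAX(total) on the right of the comparison is an aggregate-in-WHERE error

Fix: Put the inner MAX in a scalar subquery

Corrected query:
SELECT MAX(total) FROM orders WHERE total < (SELECT MAX(total) FROM orders)

Result:
MAX(total)
----------
1434.81   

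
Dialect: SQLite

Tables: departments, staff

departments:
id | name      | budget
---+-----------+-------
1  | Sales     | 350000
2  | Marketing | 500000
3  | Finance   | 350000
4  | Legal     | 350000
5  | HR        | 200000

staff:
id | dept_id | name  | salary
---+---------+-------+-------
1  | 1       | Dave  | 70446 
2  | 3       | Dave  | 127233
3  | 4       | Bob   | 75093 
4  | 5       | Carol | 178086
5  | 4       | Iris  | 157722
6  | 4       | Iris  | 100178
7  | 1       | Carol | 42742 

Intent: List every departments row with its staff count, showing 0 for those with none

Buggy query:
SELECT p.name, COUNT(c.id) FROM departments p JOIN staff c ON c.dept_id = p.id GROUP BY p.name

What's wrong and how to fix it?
Bug: An inner join excludes parents with zero children

Fix: Use LEFT JOIN so parents without children still appear (COUNT(c.id) gives 0)

Corrected query:
SELECT p.name, COUNT(c.id) FROM departments p LEFT JOIN staff c ON c.dept_id = p.id GROUP BY p.name

Result:
name      | COUNT(c.id)
----------+------------
Finance   | 1          
HR        | 1          
Legal     | 3          
Marketing | 0          
Sales     | 2          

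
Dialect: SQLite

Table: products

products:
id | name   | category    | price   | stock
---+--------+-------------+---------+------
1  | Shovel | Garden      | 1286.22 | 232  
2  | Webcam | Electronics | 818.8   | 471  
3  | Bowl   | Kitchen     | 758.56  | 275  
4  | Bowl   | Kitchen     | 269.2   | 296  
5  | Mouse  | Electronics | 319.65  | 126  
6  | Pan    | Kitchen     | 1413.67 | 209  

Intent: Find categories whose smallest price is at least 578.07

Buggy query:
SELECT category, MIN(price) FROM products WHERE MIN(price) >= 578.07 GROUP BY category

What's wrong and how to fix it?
Bug: MIN() in WHERE is a misuse of aggregate

Fix: Use HAVING for the per-group MIN condition

Corrected query:
SELECT category, MIN(price) FROM products GROUP BY category HAVING MIN(price) >= 578.07

Result:
category | MIN(price)
---------+-----------
Garden   | 1286.22   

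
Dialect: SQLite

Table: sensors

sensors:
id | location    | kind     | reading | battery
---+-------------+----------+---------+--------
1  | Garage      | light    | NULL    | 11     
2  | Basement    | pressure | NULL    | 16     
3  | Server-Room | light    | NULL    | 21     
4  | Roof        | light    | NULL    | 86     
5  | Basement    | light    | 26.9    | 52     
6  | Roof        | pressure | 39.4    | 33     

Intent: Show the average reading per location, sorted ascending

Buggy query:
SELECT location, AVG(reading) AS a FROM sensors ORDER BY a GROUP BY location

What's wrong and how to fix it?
Bug: GROUP BY must precede ORDER BY

Fix: Reorder: SELECT … FROM … GROUP BY … ORDER BY …

Corrected query:
SELECT location, AVG(reading) AS a FROM sensors GROUP BY location ORDER BY a

Result:
location    | a   
------------+-----
Garage      | NULL
Server-Room | NULL
Basement    | 26.9
Roof        | 39.4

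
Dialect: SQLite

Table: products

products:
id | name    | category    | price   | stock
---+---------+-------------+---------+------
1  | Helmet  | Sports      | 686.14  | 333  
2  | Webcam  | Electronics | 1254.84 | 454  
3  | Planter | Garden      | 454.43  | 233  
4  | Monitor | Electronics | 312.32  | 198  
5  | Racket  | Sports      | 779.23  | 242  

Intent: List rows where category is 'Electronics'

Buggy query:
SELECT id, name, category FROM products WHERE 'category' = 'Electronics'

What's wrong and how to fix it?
Bug: 'category' in single quotes is a string literal, not the column; the comparison is literal-vs-literal and never true

Fix: Remove the quotes around the column name (or use double quotes for an identifier)

Corrected query:
SELECT id, name, category FROM products WHERE category = 'Electronics'

Result:
id | name    | category   
---+---------+------------
2  | Webcam  | Electronics
4  | Monitor | Electronics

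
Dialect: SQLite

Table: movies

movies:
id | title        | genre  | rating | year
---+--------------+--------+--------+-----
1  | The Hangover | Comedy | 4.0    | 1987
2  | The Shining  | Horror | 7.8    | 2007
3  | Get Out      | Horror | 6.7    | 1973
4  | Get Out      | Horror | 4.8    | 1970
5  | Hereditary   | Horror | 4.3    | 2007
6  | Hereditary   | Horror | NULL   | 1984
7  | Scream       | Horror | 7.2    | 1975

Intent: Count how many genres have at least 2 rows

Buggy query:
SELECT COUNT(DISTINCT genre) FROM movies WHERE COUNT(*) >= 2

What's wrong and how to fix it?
Bug: WHERE filters individual rows, not groups, so a group-level COUNT is invalid there

Fix: Use a subquery that GROUPs and filters with HAVING, then count its rows

Corrected query:
SELECT COUNT(*) FROM (SELECT genre FROM movies GROUP BY genre HAVING COUNT(*) >= 2)

Result:
COUNT(*)
--------
1       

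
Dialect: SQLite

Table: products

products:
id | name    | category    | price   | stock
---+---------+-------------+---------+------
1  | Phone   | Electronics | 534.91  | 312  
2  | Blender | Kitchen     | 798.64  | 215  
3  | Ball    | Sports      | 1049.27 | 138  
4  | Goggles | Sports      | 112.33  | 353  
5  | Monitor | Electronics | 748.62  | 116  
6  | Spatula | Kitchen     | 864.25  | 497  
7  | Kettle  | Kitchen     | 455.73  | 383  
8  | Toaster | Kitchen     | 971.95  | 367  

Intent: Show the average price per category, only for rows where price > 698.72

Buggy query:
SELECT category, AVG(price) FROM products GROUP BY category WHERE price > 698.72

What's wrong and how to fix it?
Bug: WHERE cannot follow GROUP BY

Fix: Move the WHERE clause before GROUP BY

Corrected query:
SELECT category, AVG(price) FROM products WHERE price > 698.72 GROUP BY category

Result:
category    | AVG(price)
------------+-----------
Electronics | 748.62    
Kitchen     | 878.28    
Sports      | 1049.27   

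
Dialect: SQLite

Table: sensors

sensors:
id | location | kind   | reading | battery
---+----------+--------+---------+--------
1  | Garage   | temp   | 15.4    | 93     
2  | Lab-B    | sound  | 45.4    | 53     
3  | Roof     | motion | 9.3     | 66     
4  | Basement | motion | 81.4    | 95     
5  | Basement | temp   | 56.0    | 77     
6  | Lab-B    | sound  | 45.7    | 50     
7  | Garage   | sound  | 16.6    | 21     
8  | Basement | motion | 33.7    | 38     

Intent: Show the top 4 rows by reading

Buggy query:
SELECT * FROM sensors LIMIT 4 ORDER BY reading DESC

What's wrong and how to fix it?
Bug: ORDER BY cannot follow LIMIT; LIMIT is the final clause

Fix: Sort with ORDER BY, then apply LIMIT

Corrected query:
SELECT * FROM sensors ORDER BY reading DESC LIMIT 4

Result:
id | location | kind   | reading | battery
---+----------+--------+---------+--------
4  | Basement | motion | 81.4    | 95     
5  | Basement | temp   | 56      | 77     
6  | Lab-B    | sound  | 45.7    | 50     
2  | Lab-B    | sound  | 45.4    | 53     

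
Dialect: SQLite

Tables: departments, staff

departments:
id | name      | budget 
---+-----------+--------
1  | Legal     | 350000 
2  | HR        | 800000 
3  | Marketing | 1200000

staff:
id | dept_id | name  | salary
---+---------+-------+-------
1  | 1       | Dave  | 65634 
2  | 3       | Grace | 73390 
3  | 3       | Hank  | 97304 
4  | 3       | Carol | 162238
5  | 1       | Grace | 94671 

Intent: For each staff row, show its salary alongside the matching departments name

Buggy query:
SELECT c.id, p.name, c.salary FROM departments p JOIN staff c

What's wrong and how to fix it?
Bug: Missing join condition: each staff row is matched to all departments rows instead of just its own

Fix: Specify the join condition linking the foreign key to the parent id

Corrected query:
SELECT c.id, p.name, c.salary FROM departments p JOIN staff c ON c.dept_id = p.id

Result:
id | name      | salary
---+-----------+-------
1  | Legal     | 65634 
2  | Marketing | 73390 
3  | Marketing | 97304 
4  | Marketing | 162238
5  | Legal     | 94671 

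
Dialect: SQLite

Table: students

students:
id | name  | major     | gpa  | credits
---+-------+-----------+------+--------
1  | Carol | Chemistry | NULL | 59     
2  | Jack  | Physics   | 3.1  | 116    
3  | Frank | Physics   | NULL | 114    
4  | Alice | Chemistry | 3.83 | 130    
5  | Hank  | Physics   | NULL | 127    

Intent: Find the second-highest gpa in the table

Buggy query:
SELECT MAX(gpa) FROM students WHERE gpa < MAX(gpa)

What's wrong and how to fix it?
Bug: The inner MAX is an aggregate inside WHERE, which is not allowed

Fix: Put the inner MAX in a scalar subquery

Corrected query:
SELECT MAX(gpa) FROM students WHERE gpa < (SELECT MAX(gpa) FROM students)

Result:
MAX(gpa)
--------
3.1     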